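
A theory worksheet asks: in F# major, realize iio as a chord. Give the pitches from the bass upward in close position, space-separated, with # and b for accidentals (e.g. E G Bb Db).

G# B D

iio is the diminished supertonic triad, borrowed from the parallel minor. In F# major that root is G#.
So the chord is G#-B-D.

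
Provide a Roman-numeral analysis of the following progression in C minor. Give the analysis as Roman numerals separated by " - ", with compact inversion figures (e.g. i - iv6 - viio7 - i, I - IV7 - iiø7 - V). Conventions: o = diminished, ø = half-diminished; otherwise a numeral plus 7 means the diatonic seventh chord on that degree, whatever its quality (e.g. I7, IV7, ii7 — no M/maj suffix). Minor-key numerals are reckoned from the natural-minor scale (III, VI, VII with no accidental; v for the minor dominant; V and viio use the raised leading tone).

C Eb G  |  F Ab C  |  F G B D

C-Eb-G: root C is the tonic; minor triad there is i.
F-Ab-C: root F is the subdominant; minor triad there is iv.
F-G-B-D has root G, degree 5 in C minor, so V42.

i - iv - V42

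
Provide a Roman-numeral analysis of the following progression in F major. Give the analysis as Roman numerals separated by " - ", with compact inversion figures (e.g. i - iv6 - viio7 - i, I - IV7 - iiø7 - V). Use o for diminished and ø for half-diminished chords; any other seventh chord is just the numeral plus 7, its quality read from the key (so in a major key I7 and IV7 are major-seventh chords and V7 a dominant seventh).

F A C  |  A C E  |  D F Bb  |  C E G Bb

I - iii - IV6 - V7

F-A-C has root F, degree 1 in F major, so I.
A-C-E: minor triad on A = scale degree 3 → iii.
D-F-Bb has root Bb, degree 4 in F major, so IV6.
C-E-G-Bb: root C is the dominant; dominant seventh chord there is V7.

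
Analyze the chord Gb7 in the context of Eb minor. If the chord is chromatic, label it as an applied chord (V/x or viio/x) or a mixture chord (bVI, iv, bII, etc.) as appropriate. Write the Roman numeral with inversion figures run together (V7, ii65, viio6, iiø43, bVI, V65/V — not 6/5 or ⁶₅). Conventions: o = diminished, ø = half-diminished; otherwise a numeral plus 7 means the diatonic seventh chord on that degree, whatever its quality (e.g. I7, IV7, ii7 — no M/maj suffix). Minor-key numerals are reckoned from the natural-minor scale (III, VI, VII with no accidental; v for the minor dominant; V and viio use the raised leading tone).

V7/VI

Stacked in thirds the chord is Gb-Bb-Db-Fb: a dominant seventh chord on Gb.
Gb is not a diatonic chord root with this quality in Eb minor, but it lies a perfect fifth above Cb (VI), so the chord functions as an applied dominant of VI.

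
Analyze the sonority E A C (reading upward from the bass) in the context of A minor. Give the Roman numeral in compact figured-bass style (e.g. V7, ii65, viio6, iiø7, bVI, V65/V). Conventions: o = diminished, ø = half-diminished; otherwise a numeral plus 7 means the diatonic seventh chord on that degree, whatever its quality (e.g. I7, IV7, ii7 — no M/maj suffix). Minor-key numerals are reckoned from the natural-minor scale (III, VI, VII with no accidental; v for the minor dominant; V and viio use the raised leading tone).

i64

Stacked in thirds the chord is A-C-E: a minor triad on A.
In A minor, A is the tonic; the diatonic minor triad there is i.
With E in the bass the chord is in second inversion, so the figured bass is 64.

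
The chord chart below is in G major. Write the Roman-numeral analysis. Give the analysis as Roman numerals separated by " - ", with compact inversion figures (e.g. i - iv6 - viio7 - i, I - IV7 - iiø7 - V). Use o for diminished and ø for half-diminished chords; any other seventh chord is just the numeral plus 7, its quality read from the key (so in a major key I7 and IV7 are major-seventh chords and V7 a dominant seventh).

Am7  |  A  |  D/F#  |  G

Am7: minor seventh chord on A = scale degree 2 → ii7.
A: chromatic; A is V of V, so V/V.
D/F#: root D is the dominant; major triad there is V6.
G has root G, degree 1 in G major, so I.

ii7 - V/V - V6 - I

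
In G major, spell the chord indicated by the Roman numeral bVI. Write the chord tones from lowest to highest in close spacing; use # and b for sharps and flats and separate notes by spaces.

Eb G Bb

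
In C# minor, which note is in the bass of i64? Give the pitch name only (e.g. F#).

G#

i in C# minor has root C#; the chord is C#-E-G#.
The figure 64 means second inversion — the fifth is in the bass.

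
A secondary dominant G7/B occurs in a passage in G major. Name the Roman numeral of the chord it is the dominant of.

IV

The chord is a dominant seventh chord on G.
A dominant resolves down a perfect fifth: G → C. In G major, C is scale degree 4, i.e. IV.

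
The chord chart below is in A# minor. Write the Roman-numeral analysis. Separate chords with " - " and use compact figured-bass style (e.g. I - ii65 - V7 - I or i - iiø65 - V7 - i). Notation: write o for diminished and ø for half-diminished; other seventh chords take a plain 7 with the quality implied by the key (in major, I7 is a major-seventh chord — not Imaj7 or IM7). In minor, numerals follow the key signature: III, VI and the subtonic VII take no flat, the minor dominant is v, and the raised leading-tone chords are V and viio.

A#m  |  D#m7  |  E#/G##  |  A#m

i - iv7 - V6 - i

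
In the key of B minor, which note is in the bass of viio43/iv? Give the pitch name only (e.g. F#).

A

The applied chord viio43/iv is rooted on D#: D#-F#-A-C.
The figure 43 means second inversion — the fifth is in the bass.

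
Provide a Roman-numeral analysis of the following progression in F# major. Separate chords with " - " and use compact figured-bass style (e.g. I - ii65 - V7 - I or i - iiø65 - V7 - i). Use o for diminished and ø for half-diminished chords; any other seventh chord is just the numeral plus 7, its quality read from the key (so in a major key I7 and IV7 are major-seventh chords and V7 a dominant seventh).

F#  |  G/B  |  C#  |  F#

F#: root F# is the tonic; major triad there is I.
G/B is non-diatonic — a major triad on the lowered supertonic (G): the Neapolitan sixth, bII6 (third, B, in the bass — hence the 6).
C#: major triad on C# = scale degree 5 → V.
F#: root F# is the tonic; major triad there is I.

I - bII6 - V - I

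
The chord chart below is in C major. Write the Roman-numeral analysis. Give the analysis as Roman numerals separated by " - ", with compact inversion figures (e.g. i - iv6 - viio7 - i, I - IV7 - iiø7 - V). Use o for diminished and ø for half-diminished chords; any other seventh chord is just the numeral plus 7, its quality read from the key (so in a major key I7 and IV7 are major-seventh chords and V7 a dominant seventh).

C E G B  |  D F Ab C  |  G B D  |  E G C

I7 - iiø7 - V - I6

C-E-G-B has root C, degree 1 in C major, so I7.
D-F-Ab-C is non-diatonic — iiø7, a mixture chord from C minor.
G-B-D: major triad on G = scale degree 5 → V.
E-G-C: major triad on C = scale degree 1 → I6.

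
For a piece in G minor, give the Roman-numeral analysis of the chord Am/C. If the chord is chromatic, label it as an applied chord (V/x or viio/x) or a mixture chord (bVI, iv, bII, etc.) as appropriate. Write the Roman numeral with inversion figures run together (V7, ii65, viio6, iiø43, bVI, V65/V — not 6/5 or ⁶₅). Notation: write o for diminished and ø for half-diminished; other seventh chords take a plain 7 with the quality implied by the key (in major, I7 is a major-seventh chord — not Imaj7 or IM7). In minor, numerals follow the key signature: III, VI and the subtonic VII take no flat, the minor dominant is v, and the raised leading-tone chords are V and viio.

ii6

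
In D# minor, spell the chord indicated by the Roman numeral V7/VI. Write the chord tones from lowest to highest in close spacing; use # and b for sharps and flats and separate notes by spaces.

V7/VI is a secondary dominant — the dominant seventh of VI. VI in D# minor is B, so the applied chord's root is F#, a perfect fifth above.
Building a dominant seventh chord on F# gives F#-A#-C#-E.

F# A# C# E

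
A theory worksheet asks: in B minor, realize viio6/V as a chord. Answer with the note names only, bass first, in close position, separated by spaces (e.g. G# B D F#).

G# B E#

viio6/V is a secondary leading-tone chord. The target V is F# in B minor; the applied chord is rooted a semitone below, on E#.
Building a diminished triad on E# gives E#-G#-B.
With the 6 figure the chord is in first inversion; from the bass G# upward in close position it reads G#-B-E#.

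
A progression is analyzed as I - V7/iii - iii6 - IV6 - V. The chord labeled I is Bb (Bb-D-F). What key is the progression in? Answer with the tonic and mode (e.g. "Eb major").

The chord Bb is a major triad rooted on Bb; its label is I.
If Bb is scale degree 1 and the mode makes that degree carry a major triad, the tonic is Bb and the mode is major.

Bb major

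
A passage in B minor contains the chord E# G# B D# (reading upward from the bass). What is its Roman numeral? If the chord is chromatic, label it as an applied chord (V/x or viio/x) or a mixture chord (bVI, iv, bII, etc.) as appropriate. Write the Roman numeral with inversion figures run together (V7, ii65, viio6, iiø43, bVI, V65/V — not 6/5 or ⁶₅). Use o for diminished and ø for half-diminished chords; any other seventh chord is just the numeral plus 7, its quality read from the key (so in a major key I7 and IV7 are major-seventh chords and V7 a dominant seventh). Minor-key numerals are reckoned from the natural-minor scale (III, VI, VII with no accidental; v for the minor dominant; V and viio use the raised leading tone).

Stacked in thirds the chord is E#-G#-B-D#: a half-diminished seventh chord on E#.
E# sits a half step below F# (V in B minor); a diminished chord there is the applied leading-tone chord of V.

viiø7/V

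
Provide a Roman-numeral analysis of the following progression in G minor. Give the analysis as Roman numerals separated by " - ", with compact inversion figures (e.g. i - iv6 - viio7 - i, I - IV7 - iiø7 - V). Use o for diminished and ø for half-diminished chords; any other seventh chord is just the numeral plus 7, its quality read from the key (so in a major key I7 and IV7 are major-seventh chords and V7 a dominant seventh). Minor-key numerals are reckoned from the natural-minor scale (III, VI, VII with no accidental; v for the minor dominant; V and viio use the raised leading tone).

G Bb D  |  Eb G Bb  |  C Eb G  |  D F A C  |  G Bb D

i - VI - iv - v7 - i

G-Bb-D: root G is the tonic; minor triad there is i.
Eb-G-Bb: major triad on Eb = scale degree 6 → VI.
C-Eb-G has root C, degree 4 in G minor, so iv.
D-F-A-C: root D is the dominant; minor seventh chord there is v7.
G-Bb-D has root G, degree 1 in G minor, so i.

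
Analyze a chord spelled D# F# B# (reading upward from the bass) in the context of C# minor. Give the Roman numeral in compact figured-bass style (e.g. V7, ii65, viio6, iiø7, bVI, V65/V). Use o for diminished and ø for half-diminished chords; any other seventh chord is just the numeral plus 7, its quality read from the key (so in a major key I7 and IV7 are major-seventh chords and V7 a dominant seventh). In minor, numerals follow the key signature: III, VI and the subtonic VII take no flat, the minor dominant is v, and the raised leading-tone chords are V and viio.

viio6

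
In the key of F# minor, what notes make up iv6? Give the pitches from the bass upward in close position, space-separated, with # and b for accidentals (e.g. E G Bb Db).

In F# minor, scale degree 4 is B, and the diatonic chord built there is a minor triad.
That chord is spelled B-D-F#.
The figured bass 6 indicates first inversion, placing the third (D) in the bass: D-F#-B.

D F# B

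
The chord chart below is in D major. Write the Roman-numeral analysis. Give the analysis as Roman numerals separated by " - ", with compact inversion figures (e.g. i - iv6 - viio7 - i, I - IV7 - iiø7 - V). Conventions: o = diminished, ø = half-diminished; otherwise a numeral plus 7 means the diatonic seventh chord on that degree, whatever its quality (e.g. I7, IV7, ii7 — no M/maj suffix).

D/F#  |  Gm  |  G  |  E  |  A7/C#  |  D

I6 - iv - IV - V/V - V65 - I

D/F# has root D, degree 1 in D major, so I6.
Gm: minor triad on G — chromatic; iv (borrowed from the parallel minor).
G: root G is the subdominant; major triad there is IV.
E: chromatic; E is V of V, so V/V.
A7/C#: dominant seventh chord on A = scale degree 5 → V65.
D has root D, degree 1 in D major, so I.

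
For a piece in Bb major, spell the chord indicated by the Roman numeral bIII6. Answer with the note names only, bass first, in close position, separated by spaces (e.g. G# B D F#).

F Ab Db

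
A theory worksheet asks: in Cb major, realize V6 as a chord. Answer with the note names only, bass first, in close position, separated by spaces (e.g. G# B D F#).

The numeral's case and figure indicate a major triad. In Cb major its root, the dominant, is Gb.
Stacking thirds from Gb gives Gb-Bb-Db.
With the 6 figure the chord is in first inversion; from the bass Bb upward in close position it reads Bb-Db-Gb.

Bb Db Gb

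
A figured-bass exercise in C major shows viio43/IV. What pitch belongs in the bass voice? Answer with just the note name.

Bb

The applied chord viio43/IV is rooted on E: E-G-Bb-Db.
The figure 43 means second inversion — the fifth is in the bass.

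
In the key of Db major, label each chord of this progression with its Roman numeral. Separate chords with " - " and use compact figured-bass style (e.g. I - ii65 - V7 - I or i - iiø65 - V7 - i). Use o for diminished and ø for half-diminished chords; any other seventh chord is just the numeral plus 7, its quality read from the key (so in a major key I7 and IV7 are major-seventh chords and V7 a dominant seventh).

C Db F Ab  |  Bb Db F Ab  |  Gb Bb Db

C-Db-F-Ab has root Db, degree 1 in Db major, so I42.
Bb-Db-F-Ab has root Bb, degree 6 in Db major, so vi7.
Gb-Bb-Db has root Gb, degree 4 in Db major, so IV.

I42 - vi7 - IV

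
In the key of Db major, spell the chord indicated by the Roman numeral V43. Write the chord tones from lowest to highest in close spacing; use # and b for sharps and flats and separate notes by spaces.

In Db major, the dominant is Ab, and the diatonic chord built there is a dominant seventh chord.
That chord is spelled Ab-C-Eb-Gb.
The figured bass 43 indicates second inversion, placing the fifth (Eb) in the bass: Eb-Gb-Ab-C.

Eb Gb Ab C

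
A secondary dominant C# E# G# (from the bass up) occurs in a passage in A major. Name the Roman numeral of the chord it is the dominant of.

The chord is a major triad on C#.
A dominant resolves down a perfect fifth: C# → F#. In A major, F# is scale degree 6, i.e. vi.

vi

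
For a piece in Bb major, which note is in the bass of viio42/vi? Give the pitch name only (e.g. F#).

Eb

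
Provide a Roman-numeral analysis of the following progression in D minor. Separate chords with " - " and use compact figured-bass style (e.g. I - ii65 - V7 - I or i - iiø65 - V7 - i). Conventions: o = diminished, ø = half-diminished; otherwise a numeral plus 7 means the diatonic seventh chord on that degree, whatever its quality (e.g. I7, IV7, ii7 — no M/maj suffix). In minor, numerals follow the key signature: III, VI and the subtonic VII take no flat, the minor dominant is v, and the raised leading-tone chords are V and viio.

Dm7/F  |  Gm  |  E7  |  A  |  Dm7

i65 - iv - V7/V - V - i7

Dm7/F: root D is the tonic; minor seventh chord there is i65.
Gm: minor triad on G = scale degree 4 → iv.
E7: a dominant seventh chord on E, the applied dominant of V → V7/V.
A: root A is the dominant; major triad there is V.
Dm7: root D is the tonic; minor seventh chord there is i7.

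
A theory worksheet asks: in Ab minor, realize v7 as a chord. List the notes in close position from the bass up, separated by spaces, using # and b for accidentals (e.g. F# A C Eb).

In Ab minor, scale degree 5 is Eb, and the diatonic chord built there is a minor seventh chord.
Stacking thirds from Eb gives Eb-Gb-Bb-Db.

Eb Gb Bb Db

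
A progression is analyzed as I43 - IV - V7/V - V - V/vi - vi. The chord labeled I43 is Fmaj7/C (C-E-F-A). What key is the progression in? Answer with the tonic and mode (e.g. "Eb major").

I43 is given as C-E-F-A — a major seventh chord with root F.
If F is scale degree 1 and the mode makes that degree carry a major seventh chord, the tonic is F and the mode is major.

F major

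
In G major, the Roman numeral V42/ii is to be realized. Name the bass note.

D

The applied chord V42/ii is rooted on E: E-G#-B-D.
The figure 42 means third inversion — the seventh is in the bass.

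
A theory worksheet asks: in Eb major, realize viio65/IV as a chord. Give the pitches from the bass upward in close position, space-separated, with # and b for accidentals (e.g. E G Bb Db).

Bb Db Fb G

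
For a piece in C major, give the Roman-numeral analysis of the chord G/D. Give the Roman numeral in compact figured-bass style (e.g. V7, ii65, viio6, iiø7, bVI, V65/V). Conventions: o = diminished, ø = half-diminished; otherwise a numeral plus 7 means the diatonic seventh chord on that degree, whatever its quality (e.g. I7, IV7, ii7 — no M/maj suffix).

V64

The pitches G-B-D form a major triad rooted on G.
G is scale degree 5 in C major, and a major triad on that degree is written V.
With D in the bass the chord is in second inversion, so the figured bass is 64.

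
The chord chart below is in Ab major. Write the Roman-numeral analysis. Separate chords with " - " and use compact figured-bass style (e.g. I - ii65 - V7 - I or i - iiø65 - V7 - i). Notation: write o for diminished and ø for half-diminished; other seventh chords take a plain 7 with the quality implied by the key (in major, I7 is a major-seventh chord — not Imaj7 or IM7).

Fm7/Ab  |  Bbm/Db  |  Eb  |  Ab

Fm7/Ab has root F, degree 6 in Ab major, so vi65.
Bbm/Db: root Bb is the supertonic; minor triad there is ii6.
Eb: root Eb is the dominant; major triad there is V.
Ab: root Ab is the tonic; major triad there is I.

vi65 - ii6 - V - I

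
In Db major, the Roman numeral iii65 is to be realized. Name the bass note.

Ab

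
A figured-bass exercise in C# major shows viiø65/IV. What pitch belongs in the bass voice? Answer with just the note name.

G#

The applied chord viiø65/IV is rooted on E#: E#-G#-B-D#.
The figure 65 means first inversion — the third is in the bass.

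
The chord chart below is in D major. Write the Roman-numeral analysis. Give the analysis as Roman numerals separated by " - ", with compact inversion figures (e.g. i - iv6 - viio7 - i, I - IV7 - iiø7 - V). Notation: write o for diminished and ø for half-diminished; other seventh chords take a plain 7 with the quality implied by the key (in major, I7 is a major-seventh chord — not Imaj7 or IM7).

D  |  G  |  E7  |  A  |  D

I - IV - V7/V - V - I

D: root D is the tonic; major triad there is I.
G has root G, degree 4 in D major, so IV.
E7 is the secondary dominant of V (dominant seventh chord on E): V7/V.
A: root A is the dominant; major triad there is V.
D: major triad on D = scale degree 1 → I.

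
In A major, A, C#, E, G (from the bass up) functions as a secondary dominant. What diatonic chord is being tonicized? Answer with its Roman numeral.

The chord is a dominant seventh chord on A.
A dominant resolves down a perfect fifth: A → D. In A major, D is scale degree 4, i.e. IV.

IV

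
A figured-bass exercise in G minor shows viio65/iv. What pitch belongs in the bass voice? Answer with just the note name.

D

The applied chord viio65/iv is rooted on B: B-D-F-Ab.
The figure 65 means first inversion — the third is in the bass.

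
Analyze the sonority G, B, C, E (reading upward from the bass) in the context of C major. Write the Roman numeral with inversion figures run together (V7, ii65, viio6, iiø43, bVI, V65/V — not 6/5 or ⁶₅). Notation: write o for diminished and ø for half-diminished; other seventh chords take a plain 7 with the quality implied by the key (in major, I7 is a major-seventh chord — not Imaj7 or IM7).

Stacked in thirds the chord is C-E-G-B: a major seventh chord on C.
In C major, C is the tonic; the diatonic major seventh chord there is I7.
With G in the bass the chord is in second inversion, so the figured bass is 43.

I43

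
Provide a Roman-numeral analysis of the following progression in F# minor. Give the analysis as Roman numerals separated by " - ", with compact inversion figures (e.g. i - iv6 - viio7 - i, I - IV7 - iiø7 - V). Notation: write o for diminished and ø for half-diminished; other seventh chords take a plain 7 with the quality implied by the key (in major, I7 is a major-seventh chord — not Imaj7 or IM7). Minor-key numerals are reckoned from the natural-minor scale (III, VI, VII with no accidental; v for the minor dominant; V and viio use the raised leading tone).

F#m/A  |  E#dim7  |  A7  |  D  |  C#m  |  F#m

F#m/A: minor triad on F# = scale degree 1 → i6.
E#dim7 has root E#, degree 7 in F# minor, so viio7.
A7: chromatic; A is V of VI, so V7/VI.
D has root D, degree 6 in F# minor, so VI.
C#m: root C# is the dominant; minor triad there is v.
F#m: root F# is the tonic; minor triad there is i.

i6 - viio7 - V7/VI - VI - v - i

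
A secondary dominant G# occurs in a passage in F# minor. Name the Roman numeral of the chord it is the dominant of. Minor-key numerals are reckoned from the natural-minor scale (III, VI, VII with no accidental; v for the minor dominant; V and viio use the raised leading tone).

The chord is a major triad on G#.
A dominant resolves down a perfect fifth: G# → C#. In F# minor, C# is scale degree 5, i.e. V.

V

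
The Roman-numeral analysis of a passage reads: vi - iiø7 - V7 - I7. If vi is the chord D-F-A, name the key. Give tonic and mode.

The anchor chord is a minor triad on D, labeled vi.
vi on D implies D is the submediant; that puts the tonic at F, and the lowercase numeral fits major mode.

F major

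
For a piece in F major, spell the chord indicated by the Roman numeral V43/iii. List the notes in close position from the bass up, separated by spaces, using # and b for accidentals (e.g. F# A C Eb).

B D E G#

The slash means an applied dominant: we want the dominant of iii. In F major, iii is A minor, and its dominant is built on E.
Building a dominant seventh chord on E gives E-G#-B-D.
The figured bass 43 indicates second inversion, placing the fifth (B) in the bass: B-D-E-G#.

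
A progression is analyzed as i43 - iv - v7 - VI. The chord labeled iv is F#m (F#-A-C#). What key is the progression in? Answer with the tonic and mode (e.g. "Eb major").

iv is given as F#-A-C# — a minor triad with root F#.
iv on F# implies F# is the subdominant; that puts the tonic at C#, and the lowercase numeral fits minor mode.

C# minor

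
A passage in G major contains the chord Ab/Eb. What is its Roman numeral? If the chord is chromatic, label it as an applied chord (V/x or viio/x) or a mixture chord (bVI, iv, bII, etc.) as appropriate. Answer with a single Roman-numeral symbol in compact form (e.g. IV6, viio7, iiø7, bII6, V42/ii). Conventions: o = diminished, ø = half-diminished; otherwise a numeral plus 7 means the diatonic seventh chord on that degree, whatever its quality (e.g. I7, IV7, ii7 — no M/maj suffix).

bII64

Stacked in thirds the chord is Ab-C-Eb: a major triad on Ab.
Ab is the lowered second degree of G major (diatonic 2 would be A). This is the Neapolitan chord — a major triad on the lowered second degree.
With Eb in the bass the chord is in second inversion, so the figured bass is 64.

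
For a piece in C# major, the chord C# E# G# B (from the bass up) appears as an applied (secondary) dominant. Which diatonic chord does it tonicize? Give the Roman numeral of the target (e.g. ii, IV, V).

IV

The chord is a dominant seventh chord on C#.
A dominant resolves down a perfect fifth: C# → F#. In C# major, F# is scale degree 4, i.e. IV.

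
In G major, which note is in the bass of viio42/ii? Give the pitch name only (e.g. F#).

The applied chord viio42/ii is rooted on G#: G#-B-D-F.
The figure 42 means third inversion — the seventh is in the bass.

F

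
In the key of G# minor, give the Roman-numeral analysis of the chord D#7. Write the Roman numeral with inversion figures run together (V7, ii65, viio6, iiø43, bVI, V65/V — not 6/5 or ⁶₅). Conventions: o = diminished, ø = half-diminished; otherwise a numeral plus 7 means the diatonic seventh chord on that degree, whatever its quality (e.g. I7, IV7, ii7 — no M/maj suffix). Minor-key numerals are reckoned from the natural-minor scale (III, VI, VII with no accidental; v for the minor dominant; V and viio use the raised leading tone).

V7

The pitches D#-F##-A#-C# form a dominant seventh chord rooted on D#.
D# is scale degree 5 in G# minor, and a dominant seventh chord on that degree is written V7.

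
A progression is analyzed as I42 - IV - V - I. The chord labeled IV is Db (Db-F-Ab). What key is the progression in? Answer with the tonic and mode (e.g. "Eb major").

Ab major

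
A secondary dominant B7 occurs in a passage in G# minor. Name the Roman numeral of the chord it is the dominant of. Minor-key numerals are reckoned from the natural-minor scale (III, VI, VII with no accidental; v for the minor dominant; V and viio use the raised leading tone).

The chord is a dominant seventh chord on B.
A dominant resolves down a perfect fifth: B → E. In G# minor, E is scale degree 6, i.e. VI.

VI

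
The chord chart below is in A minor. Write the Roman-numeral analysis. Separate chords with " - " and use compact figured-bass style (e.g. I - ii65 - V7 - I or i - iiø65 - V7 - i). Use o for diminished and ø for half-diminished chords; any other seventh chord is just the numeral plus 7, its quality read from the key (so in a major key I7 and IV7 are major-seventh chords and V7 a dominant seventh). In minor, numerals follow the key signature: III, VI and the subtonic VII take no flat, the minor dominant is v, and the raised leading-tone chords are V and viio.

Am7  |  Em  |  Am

Am7: minor seventh chord on A = scale degree 1 → i7.
Em: minor triad on E = scale degree 5 → v.
Am has root A, degree 1 in A minor, so i.

i7 - v - i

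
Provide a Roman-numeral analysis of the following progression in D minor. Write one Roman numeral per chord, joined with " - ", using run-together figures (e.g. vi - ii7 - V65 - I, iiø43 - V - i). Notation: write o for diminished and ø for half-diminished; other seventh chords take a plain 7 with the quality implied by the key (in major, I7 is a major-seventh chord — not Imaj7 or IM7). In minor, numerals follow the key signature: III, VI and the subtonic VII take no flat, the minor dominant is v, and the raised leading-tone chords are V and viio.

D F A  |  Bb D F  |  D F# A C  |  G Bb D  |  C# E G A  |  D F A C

i - VI - V7/iv - iv - V65 - i7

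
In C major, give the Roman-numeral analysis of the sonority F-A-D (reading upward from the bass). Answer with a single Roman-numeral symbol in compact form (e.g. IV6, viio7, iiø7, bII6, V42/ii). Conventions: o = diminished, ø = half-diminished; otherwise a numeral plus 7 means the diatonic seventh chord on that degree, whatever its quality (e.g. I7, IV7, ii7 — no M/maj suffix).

ii6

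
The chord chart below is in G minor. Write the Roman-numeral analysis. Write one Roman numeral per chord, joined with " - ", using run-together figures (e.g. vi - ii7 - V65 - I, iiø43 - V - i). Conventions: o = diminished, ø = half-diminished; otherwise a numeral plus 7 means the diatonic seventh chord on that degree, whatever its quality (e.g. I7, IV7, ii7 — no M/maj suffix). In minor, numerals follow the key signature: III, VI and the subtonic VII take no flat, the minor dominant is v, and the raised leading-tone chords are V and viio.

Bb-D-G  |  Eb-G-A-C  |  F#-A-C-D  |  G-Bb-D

i6 - iiø43 - V65 - i

Bb-D-G: root G is the tonic; minor triad there is i6.
Eb-G-A-C: half-diminished seventh chord on A = scale degree 2 → iiø43.
F#-A-C-D: dominant seventh chord on D = scale degree 5 → V65.
G-Bb-D: root G is the tonic; minor triad there is i.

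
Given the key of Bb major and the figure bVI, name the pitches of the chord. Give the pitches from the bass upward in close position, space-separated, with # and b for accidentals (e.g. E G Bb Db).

Gb Bb Db

Scale degree 6 in Bb major is G; lowering it a half step gives Gb. bVI is a major triad on the lowered sixth degree, borrowed from the parallel minor.
So the chord is Gb-Bb-Db, a major triad.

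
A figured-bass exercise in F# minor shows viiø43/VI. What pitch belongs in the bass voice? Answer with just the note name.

The applied chord viiø43/VI is rooted on C#: C#-E-G-B.
The figure 43 means second inversion — the fifth is in the bass.

G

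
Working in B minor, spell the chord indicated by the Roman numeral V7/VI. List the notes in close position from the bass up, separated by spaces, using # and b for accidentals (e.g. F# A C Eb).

The slash means an applied dominant: we want the dominant of VI. In B minor, VI is G major, and its dominant is built on D.
Building a dominant seventh chord on D gives D-F#-A-C.

D F# A C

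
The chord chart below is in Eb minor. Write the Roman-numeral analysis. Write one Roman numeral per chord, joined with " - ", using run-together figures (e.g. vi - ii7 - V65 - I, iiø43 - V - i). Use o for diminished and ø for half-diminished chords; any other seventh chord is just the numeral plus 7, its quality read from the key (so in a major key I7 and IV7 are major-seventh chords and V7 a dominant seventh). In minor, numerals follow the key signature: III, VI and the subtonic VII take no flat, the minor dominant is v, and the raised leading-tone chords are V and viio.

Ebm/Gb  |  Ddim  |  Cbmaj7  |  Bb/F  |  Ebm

Ebm/Gb has root Eb, degree 1 in Eb minor, so i6.
Ddim: diminished triad on D = scale degree 7 → viio.
Cbmaj7: major seventh chord on Cb = scale degree 6 → VI7.
Bb/F: major triad on Bb = scale degree 5 → V64.
Ebm has root Eb, degree 1 in Eb minor, so i.

i6 - viio - VI7 - V64 - i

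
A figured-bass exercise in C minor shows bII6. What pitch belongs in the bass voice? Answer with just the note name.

bII in C minor has root Db; the chord is Db-F-Ab.
The figure 6 means first inversion — the third is in the bass.

F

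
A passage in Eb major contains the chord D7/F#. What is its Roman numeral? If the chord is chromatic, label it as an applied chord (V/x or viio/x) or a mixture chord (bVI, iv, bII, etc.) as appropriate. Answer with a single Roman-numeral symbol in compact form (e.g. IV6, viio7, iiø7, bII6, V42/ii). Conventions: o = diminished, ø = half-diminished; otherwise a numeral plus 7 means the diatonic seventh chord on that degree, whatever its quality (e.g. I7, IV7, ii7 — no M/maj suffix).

V65/iii

Stacked in thirds the chord is D-F#-A-C: a dominant seventh chord on D.
D is not a diatonic chord root with this quality in Eb major, but it lies a perfect fifth above G (iii), so the chord functions as an applied dominant of iii.
With F# in the bass the chord is in first inversion, so the figured bass is 65.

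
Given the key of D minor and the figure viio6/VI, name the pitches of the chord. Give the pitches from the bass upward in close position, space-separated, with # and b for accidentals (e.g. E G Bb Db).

The slash marks an applied leading-tone chord: viio of VI. In D minor, VI is Bb, so the leading tone to it is A, a half step below.
Building a diminished triad on A gives A-C-Eb.
With the 6 figure the chord is in first inversion; from the bass C upward in close position it reads C-Eb-A.

C Eb A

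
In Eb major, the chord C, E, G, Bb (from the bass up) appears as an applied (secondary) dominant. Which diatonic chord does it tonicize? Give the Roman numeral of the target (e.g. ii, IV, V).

The chord is a dominant seventh chord on C.
A dominant resolves down a perfect fifth: C → F. In Eb major, F is scale degree 2, i.e. ii.

ii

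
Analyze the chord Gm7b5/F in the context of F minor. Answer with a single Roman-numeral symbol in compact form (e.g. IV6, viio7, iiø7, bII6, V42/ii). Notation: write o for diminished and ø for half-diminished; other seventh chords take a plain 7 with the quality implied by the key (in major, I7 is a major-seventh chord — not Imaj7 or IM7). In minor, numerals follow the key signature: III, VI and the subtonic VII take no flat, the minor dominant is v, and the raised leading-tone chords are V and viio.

Stacked in thirds the chord is G-Bb-Db-F: a half-diminished seventh chord on G.
G is scale degree 2 in F minor, and a half-diminished seventh chord on that degree is written iiø7.
With F in the bass the chord is in third inversion, so the figured bass is 42.

iiø42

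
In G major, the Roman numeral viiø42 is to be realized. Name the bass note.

E

viiø in G major has root F#; the chord is F#-A-C-E.
The figure 42 means third inversion — the seventh is in the bass.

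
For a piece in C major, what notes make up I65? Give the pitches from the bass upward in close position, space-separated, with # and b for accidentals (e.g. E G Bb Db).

E G B C

The numeral's case and figure indicate a major seventh chord. In C major its root, the tonic, is C.
That chord is spelled C-E-G-B.
The figured bass 65 indicates first inversion, placing the third (E) in the bass: E-G-B-C.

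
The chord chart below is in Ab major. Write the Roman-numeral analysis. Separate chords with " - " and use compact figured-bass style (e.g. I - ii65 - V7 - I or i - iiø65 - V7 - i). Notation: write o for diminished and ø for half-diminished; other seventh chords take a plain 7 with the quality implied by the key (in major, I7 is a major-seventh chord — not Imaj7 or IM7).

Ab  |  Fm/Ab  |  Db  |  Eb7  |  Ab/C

I - vi6 - IV - V7 - I6

Ab: root Ab is the tonic; major triad there is I.
Fm/Ab has root F, degree 6 in Ab major, so vi6.
Db has root Db, degree 4 in Ab major, so IV.
Eb7: root Eb is the dominant; dominant seventh chord there is V7.
Ab/C has root Ab, degree 1 in Ab major, so I6.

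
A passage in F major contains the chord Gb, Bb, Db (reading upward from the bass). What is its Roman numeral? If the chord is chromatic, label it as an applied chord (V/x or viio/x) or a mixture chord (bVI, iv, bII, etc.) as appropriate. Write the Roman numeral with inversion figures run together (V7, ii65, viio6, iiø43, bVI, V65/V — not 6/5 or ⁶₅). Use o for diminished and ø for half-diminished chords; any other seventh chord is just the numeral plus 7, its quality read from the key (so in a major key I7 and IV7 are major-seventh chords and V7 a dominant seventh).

The pitches Gb-Bb-Db form a major triad rooted on Gb.
Gb is the lowered second degree of F major (diatonic 2 would be G). This is the Neapolitan chord — a major triad on the lowered second degree.

bII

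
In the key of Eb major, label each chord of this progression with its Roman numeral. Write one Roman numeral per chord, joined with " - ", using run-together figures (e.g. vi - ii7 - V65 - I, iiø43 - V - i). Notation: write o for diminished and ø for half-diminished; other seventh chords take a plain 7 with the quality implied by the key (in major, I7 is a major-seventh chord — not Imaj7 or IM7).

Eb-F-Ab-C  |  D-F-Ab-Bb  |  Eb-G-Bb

ii42 - V65 - I

Eb-F-Ab-C: minor seventh chord on F = scale degree 2 → ii42.
D-F-Ab-Bb: root Bb is the dominant; dominant seventh chord there is V65.
Eb-G-Bb: root Eb is the tonic; major triad there is I.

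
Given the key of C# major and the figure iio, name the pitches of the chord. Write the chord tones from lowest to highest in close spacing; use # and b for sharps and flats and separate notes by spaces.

D# F# A

iio is the diminished supertonic triad, borrowed from the parallel minor. In C# major that root is D#.
So the chord is D#-F#-A, a diminished triad.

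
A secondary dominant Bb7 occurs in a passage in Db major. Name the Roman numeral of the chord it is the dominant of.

The chord is a dominant seventh chord on Bb.
A dominant resolves down a perfect fifth: Bb → Eb. In Db major, Eb is scale degree 2, i.e. ii.

ii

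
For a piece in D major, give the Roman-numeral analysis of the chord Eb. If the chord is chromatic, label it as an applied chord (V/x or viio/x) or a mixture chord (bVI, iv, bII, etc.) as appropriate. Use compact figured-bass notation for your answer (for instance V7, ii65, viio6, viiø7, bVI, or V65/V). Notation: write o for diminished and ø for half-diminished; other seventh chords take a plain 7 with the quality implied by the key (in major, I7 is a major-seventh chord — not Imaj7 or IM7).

bII

Stacked in thirds the chord is Eb-G-Bb: a major triad on Eb.
Eb is the lowered second degree of D major (diatonic 2 would be E). This is the Neapolitan chord — a major triad on the lowered second degree.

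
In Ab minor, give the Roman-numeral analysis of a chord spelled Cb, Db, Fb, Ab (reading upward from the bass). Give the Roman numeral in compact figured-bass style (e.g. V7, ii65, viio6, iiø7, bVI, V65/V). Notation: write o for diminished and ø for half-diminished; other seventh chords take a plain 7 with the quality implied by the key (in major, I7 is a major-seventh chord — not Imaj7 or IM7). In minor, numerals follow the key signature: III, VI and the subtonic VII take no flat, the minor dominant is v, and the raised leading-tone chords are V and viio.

iv42

Stacked in thirds the chord is Db-Fb-Ab-Cb: a minor seventh chord on Db.
Db is scale degree 4 in Ab minor, and a minor seventh chord on that degree is written iv7.
With Cb in the bass the chord is in third inversion, so the figured bass is 42.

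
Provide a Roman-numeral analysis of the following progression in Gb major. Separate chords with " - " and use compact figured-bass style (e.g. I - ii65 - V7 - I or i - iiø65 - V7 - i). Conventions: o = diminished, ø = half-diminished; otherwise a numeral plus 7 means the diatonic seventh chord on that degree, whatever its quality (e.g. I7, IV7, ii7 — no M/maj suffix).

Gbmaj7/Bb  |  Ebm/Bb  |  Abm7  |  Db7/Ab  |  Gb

Gbmaj7/Bb: root Gb is the tonic; major seventh chord there is I65.
Ebm/Bb: minor triad on Eb = scale degree 6 → vi64.
Abm7: minor seventh chord on Ab = scale degree 2 → ii7.
Db7/Ab has root Db, degree 5 in Gb major, so V43.
Gb has root Gb, degree 1 in Gb major, so I.

I65 - vi64 - ii7 - V43 - I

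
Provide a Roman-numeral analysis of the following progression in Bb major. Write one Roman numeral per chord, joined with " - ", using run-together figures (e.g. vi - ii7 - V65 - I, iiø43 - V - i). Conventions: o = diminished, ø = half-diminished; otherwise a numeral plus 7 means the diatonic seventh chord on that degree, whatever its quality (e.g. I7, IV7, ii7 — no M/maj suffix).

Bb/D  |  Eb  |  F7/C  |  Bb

I6 - IV - V43 - I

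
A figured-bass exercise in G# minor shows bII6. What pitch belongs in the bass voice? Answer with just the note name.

C#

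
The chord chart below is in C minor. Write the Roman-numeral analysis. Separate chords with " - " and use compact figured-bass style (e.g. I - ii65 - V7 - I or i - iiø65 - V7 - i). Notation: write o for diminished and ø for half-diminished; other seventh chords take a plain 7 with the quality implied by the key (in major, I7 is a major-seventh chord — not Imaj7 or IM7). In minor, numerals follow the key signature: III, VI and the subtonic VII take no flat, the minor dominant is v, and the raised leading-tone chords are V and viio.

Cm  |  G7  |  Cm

i - V7 - i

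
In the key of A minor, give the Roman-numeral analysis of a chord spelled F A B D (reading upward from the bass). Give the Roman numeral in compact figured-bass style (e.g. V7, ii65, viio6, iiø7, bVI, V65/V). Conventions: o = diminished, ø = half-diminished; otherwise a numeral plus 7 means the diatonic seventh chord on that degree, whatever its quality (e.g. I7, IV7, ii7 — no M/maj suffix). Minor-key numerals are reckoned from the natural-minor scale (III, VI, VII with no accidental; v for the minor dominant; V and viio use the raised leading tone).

iiø43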